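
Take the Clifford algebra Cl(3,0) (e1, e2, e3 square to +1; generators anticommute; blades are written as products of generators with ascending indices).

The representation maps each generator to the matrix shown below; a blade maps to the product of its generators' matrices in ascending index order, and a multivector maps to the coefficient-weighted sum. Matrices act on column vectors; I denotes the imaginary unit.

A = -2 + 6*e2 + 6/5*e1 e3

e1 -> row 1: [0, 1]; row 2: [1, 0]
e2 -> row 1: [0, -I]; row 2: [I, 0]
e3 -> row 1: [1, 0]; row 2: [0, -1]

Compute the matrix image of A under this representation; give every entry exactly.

Bivector images (products of the table entries): rho(e1 e3) = rho(e1)rho(e3) = row 1: [0, -1]; row 2: [1, 0].
M = (-2)*1 + (6)*rho(e2) + (6/5)*rho(e1 e3), summed entrywise (1 is the identity matrix):
Answer: row 1: [-2, -6/5 - 6*I]; row 2: [6/5 + 6*I, -2]


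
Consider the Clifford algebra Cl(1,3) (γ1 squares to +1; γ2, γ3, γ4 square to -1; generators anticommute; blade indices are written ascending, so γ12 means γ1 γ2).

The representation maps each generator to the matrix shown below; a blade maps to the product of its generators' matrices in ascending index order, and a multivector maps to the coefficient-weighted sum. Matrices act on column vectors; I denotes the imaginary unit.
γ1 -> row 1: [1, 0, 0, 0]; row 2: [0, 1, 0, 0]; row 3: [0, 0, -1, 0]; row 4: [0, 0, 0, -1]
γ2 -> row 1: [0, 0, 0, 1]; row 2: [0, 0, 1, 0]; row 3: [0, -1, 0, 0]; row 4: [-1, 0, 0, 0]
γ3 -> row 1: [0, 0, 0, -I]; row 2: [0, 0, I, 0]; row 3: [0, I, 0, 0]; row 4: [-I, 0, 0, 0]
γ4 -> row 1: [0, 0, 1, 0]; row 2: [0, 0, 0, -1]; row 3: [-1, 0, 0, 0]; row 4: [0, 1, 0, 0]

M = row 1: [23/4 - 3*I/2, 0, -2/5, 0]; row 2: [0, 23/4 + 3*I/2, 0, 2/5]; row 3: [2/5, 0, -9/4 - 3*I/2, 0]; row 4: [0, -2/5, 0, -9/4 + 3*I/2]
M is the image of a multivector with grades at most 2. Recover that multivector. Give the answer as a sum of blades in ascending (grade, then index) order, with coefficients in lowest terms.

Method: the blade images are trace-orthogonal — tr(rho(e_A) rho(e_B)^-1) = 4 if A = B and 0 otherwise — and rho(e_A)^-1 = (e_A)^2 * rho(e_A) with (e_A)^2 = +1 or -1, so the coefficient of e_A in the preimage is (e_A)^2 * tr(M rho(e_A))/4.
Nonzero projections over blades of grade <= 2: 1: (1)^2 = +1, tr(M 1) = 7, coefficient 7/4; γ1: (γ1)^2 = +1, tr(M rho(γ1)) = 16, coefficient 4; γ4: (γ4)^2 = -1, tr(M rho(γ4)) = 8/5, coefficient -2/5; γ23: (γ23)^2 = -1, tr(M rho(γ23)) = -6, coefficient 3/2. Every other blade of grade <= 2 projects to 0.
Answer: 7/4 + 4*γ1 - 2/5*γ4 + 3/2*γ23


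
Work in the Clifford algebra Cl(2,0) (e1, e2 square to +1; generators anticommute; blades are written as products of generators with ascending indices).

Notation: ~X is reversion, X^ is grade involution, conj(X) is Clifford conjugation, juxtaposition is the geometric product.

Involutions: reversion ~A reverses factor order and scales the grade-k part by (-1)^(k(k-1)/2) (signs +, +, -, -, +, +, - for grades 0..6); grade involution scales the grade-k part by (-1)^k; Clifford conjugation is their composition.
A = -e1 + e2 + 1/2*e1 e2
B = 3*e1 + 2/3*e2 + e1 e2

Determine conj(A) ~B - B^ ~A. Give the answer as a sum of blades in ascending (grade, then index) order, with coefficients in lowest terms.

first term: 11/6 - 4/3*e1 + 1/2*e2 + 11/3*e1 e2
second term: 17/6 + 2/3*e1 + 5/2*e2 - 11/3*e1 e2
Answer: -1 - 2*e1 - 2*e2 + 22/3*e1 e2


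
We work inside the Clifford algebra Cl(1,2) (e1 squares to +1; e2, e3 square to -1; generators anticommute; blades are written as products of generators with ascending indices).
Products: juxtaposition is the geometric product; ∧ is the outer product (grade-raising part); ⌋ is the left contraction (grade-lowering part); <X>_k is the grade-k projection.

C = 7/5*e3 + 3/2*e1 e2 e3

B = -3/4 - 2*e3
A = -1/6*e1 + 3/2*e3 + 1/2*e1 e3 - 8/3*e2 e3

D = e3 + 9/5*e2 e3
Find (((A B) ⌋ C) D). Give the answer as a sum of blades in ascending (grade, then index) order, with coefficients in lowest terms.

step 1: 3 + 9/8*e1 - 16/3*e2 - 9/8*e3 - 1/24*e1 e3 + 2*e2 e3
step 2: 63/40 - 3*e1 + 1/16*e2 + 21/5*e3 + 27/16*e1 e2 - 8*e1 e3 + 27/16*e2 e3 + 9/2*e1 e2 e3
step 3: -579/80 - 1/10*e1 + 2349/400*e2 + 117/80*e3 - 189/10*e1 e2 - 483/80*e1 e3 + 1159/400*e2 e3 - 297/80*e1 e2 e3
Answer: -579/80 - 1/10*e1 + 2349/400*e2 + 117/80*e3 - 189/10*e1 e2 - 483/80*e1 e3 + 1159/400*e2 e3 - 297/80*e1 e2 e3


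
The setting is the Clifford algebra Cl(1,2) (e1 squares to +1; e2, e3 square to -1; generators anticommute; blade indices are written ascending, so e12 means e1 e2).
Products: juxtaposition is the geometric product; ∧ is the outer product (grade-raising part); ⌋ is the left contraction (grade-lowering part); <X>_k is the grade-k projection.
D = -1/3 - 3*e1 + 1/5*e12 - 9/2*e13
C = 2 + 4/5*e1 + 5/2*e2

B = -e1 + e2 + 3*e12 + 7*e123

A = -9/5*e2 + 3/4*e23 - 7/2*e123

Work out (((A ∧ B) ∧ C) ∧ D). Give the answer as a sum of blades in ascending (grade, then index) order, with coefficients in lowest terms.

step 1: -9/5*e12 - 3/4*e123
step 2: -18/5*e12 - 3/2*e123
step 3: 6/5*e12 + 1/2*e123
Answer: 6/5*e12 + 1/2*e123


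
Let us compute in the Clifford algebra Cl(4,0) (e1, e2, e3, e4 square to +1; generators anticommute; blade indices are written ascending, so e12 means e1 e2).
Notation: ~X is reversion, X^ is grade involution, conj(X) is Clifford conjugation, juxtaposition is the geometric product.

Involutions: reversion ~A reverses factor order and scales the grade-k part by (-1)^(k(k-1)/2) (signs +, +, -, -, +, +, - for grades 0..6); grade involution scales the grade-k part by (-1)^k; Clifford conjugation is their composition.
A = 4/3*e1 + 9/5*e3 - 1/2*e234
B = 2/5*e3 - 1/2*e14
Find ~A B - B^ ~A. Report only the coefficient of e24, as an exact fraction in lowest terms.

first term: 18/25 - 2/3*e4 + 8/15*e13 - 1/5*e24 + 1/4*e123 + 9/10*e134
second term: -18/25 + 2/3*e4 + 8/15*e13 + 1/5*e24 - 1/4*e123 + 9/10*e134
Answer: -2/5


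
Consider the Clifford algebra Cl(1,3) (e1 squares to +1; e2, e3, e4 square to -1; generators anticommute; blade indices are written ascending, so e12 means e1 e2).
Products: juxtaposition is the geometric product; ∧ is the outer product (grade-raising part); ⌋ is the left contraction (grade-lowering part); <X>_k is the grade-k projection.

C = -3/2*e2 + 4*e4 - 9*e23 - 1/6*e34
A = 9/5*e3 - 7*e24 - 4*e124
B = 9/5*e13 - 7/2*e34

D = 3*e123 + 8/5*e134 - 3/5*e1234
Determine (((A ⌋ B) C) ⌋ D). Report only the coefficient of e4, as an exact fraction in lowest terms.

step 1: 81/25*e1 + 63/10*e4
step 2: -126/5 - 21/20*e3 - 243/50*e12 + 324/25*e14 + 189/20*e24 - 729/25*e123 - 27/50*e134 - 567/10*e234
step 3: 11043/125 - 1701/50*e1 - 81/250*e2 - 8829/250*e3 - 2187/125*e4 + 63/20*e12 - 567/100*e13 - 42/25*e14 - 972/125*e23 + 729/250*e34 - 378/5*e123 - 63/100*e124 - 1008/25*e134 + 378/25*e1234
Answer: -2187/125


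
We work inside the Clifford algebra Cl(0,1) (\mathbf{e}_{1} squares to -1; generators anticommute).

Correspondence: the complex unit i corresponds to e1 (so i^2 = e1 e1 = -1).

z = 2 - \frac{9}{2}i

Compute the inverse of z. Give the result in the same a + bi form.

In blades: z = 2 - \frac{9}{2} e_{1}.
With qbar = 2 + \frac{9}{2} e_{1} (scalar fixed, mapped units negated), z qbar = \frac{97}{4} (the sum of squared coefficients), so z^-1 = qbar / (\frac{97}{4}) = \frac{8}{97} + \frac{18}{97} e_{1}; translating back:
Answer: \frac{8}{97} + \frac{18}{97}i


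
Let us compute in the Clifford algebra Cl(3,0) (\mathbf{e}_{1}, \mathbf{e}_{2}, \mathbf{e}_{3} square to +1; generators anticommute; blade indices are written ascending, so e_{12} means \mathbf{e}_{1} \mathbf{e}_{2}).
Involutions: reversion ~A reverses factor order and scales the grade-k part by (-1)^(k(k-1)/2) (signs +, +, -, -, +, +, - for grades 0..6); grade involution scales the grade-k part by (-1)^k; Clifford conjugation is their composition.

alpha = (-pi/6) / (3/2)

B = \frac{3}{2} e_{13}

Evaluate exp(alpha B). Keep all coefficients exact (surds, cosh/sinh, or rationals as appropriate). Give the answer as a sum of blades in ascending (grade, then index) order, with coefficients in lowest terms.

B^2 = (\frac{3}{2})^2*(e_{13})^2 = \frac{9}{4}*(-1) = -\frac{9}{4} (a basis 2-blade squares to minus the product of its generators' squares).
B^2 = -\frac{9}{4} — since the square is negative, the closed form is circular: l = \frac{3}{2}, alpha*l = - \frac{\pi}{6}, so exp(alpha B) = cos(- \frac{\pi}{6}) + (sin(- \frac{\pi}{6})/(\frac{3}{2}))*B = \frac{\sqrt{3}}{2} + (- \frac{1}{3})*B.
Answer: \frac{\sqrt{3}}{2} - \frac{1}{2} e_{13}


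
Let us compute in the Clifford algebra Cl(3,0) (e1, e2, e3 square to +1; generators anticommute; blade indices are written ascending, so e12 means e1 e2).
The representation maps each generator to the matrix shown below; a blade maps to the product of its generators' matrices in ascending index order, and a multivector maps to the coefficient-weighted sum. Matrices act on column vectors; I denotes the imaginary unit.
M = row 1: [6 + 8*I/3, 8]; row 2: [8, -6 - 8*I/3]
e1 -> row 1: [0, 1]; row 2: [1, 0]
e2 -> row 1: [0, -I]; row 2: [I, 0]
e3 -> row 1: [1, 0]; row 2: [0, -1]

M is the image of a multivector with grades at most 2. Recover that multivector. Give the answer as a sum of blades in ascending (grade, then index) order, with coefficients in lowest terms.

Method: 1, rho(e1), rho(e2), rho(e3) form a trace-orthogonal basis of the 2x2 complex matrices (tr(X Y) = 2 if X = Y, else 0), so M = m0*1 + m1*rho(e1) + m2*rho(e2) + m3*rho(e3) with m0 = tr(M)/2 = 0, m1 = tr(M rho(e1))/2 = 8, m2 = tr(M rho(e2))/2 = 0, m3 = tr(M rho(e3))/2 = 6 + 8*I/3.
Multiplying table entries, the bivector images are rho(e12) = I*rho(e3), rho(e13) = -I*rho(e2), rho(e23) = I*rho(e1); with real blade coefficients the real parts of m0..m3 are the coefficients of 1, e1, e2, e3 and the imaginary parts give the bivectors (e23: Im m1, e13: -Im m2, e12: Im m3).
Answer: 8*e1 + 6*e3 + 8/3*e12


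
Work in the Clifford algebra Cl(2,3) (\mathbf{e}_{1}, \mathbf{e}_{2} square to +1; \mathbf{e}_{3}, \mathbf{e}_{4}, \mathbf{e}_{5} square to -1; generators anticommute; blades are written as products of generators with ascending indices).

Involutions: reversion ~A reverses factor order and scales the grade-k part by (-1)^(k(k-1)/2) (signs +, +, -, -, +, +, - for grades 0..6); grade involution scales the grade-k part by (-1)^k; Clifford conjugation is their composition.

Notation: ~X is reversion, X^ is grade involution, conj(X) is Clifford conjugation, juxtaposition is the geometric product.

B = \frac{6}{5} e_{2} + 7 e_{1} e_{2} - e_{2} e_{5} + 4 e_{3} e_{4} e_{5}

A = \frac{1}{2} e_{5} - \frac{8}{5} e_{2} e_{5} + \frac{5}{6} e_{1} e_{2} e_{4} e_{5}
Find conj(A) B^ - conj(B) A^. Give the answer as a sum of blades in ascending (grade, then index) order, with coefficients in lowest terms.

first term: -\frac{8}{5} + \frac{1}{2} e_{2} + \frac{48}{25} e_{5} + \frac{5}{6} e_{1} e_{4} - \frac{56}{5} e_{1} e_{5} - \frac{3}{5} e_{2} e_{5} - 2 e_{3} e_{4} - \frac{35}{6} e_{4} e_{5} + \frac{10}{3} e_{1} e_{2} e_{3} - \frac{7}{2} e_{1} e_{2} e_{5} - e_{1} e_{4} e_{5} + \frac{32}{5} e_{2} e_{3} e_{4}
second term: -\frac{8}{5} + \frac{1}{2} e_{2} + \frac{48}{25} e_{5} - \frac{5}{6} e_{1} e_{4} + \frac{56}{5} e_{1} e_{5} + \frac{3}{5} e_{2} e_{5} + 2 e_{3} e_{4} + \frac{35}{6} e_{4} e_{5} - \frac{10}{3} e_{1} e_{2} e_{3} + \frac{7}{2} e_{1} e_{2} e_{5} + e_{1} e_{4} e_{5} - \frac{32}{5} e_{2} e_{3} e_{4}
Answer: \frac{5}{3} e_{1} e_{4} - \frac{112}{5} e_{1} e_{5} - \frac{6}{5} e_{2} e_{5} - 4 e_{3} e_{4} - \frac{35}{3} e_{4} e_{5} + \frac{20}{3} e_{1} e_{2} e_{3} - 7 e_{1} e_{2} e_{5} - 2 e_{1} e_{4} e_{5} + \frac{64}{5} e_{2} e_{3} e_{4}


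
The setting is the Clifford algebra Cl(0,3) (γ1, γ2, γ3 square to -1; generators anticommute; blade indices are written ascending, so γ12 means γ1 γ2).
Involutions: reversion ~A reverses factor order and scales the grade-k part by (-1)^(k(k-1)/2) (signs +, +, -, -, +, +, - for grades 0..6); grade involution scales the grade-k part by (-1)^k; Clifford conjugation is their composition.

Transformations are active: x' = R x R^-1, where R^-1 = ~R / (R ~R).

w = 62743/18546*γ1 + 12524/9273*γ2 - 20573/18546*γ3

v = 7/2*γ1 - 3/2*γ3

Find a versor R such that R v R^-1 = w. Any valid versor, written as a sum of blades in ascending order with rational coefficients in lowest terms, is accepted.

A norm check does it: q(v) = q(w) = -29/2, hence R = v + w = 63827/9273*γ1 + 12524/9273*γ2 - 24196/9273*γ3 realises the map — parallel part kept, (v - w)/2 negated, v carried to w.
Answer: 63827/9273*γ1 + 12524/9273*γ2 - 24196/9273*γ3


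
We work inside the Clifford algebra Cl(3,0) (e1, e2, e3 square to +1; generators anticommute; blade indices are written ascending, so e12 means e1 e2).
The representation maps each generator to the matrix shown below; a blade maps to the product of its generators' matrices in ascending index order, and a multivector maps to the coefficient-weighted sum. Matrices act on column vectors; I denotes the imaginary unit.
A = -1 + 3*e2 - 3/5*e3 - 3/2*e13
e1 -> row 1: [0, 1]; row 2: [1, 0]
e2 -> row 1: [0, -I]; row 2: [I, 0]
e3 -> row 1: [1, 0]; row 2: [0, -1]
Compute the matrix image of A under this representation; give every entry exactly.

Bivector images (products of the table entries): rho(e13) = rho(e1)rho(e3) = row 1: [0, -1]; row 2: [1, 0].
M = (-1)*1 + (3)*rho(e2) + (-3/5)*rho(e3) + (-3/2)*rho(e13), summed entrywise (1 is the identity matrix):
Answer: row 1: [-8/5, 3/2 - 3*I]; row 2: [-3/2 + 3*I, -2/5]


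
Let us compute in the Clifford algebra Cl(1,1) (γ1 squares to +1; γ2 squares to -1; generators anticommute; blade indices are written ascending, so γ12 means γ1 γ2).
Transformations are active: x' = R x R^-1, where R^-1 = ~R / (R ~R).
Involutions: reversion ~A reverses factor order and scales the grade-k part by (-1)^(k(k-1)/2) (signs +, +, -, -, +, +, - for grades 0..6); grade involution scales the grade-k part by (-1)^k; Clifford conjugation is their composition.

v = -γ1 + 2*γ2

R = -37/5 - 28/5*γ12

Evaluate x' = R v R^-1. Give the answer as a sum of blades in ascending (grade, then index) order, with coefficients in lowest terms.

~R = -37/5 + 28/5*γ12, and R ~R = 117/5, so R^-1 = ~R / (117/5).
R v = 93/5*γ1 - 102/5*γ2
Answer: -2099/195*γ1 + 2126/195*γ2


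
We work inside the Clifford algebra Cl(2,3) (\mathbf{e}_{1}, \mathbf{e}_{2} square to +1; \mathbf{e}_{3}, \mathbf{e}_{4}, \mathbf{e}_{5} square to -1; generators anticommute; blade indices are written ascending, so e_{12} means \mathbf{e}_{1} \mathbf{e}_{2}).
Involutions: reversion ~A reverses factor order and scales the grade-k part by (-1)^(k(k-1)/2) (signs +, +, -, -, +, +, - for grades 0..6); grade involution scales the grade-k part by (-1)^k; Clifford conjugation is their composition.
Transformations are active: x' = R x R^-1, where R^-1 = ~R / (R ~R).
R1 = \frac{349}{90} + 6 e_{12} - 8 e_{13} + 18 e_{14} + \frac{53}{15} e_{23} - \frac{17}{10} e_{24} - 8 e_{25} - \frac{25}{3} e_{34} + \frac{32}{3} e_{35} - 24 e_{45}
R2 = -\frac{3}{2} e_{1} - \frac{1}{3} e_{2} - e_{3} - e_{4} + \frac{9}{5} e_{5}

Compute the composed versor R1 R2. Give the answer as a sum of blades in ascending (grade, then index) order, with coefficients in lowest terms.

Distribute over the terms of R2 (each basis-blade product reordered to ascending indices, repeated generators contracted through their squares):
R1 (-\frac{3}{2} e_{1}) = -\frac{349}{60} e_{1} + 9 e_{2} - 12 e_{3} + 27 e_{4} - \frac{53}{10} e_{123} + \frac{51}{20} e_{124} + 12 e_{125} + \frac{25}{2} e_{134} - 16 e_{135} + 36 e_{145}
R1 (-\frac{1}{3} e_{2}) = -2 e_{1} - \frac{349}{270} e_{2} + \frac{53}{45} e_{3} - \frac{17}{30} e_{4} - \frac{8}{3} e_{5} - \frac{8}{3} e_{123} + 6 e_{124} + \frac{25}{9} e_{234} - \frac{32}{9} e_{235} + 8 e_{245}
R1 (-e_{3}) = -8 e_{1} + \frac{53}{15} e_{2} - \frac{349}{90} e_{3} + \frac{25}{3} e_{4} - \frac{32}{3} e_{5} - 6 e_{123} + 18 e_{134} - \frac{17}{10} e_{234} - 8 e_{235} + 24 e_{345}
R1 (-e_{4}) = 18 e_{1} - \frac{17}{10} e_{2} - \frac{25}{3} e_{3} - \frac{349}{90} e_{4} + 24 e_{5} - 6 e_{124} + 8 e_{134} - \frac{53}{15} e_{234} - 8 e_{245} + \frac{32}{3} e_{345}
R1 (\frac{9}{5} e_{5}) = \frac{72}{5} e_{2} - \frac{96}{5} e_{3} + \frac{216}{5} e_{4} + \frac{349}{50} e_{5} + \frac{54}{5} e_{125} - \frac{72}{5} e_{135} + \frac{162}{5} e_{145} + \frac{159}{25} e_{235} - \frac{153}{50} e_{245} - 15 e_{345}
Summing the partial products and collecting blades:
Answer: \frac{131}{60} e_{1} + \frac{3232}{135} e_{2} - \frac{1267}{30} e_{3} + \frac{3334}{45} e_{4} + \frac{2647}{150} e_{5} - \frac{419}{30} e_{123} + \frac{51}{20} e_{124} + \frac{114}{5} e_{125} + \frac{77}{2} e_{134} - \frac{152}{5} e_{135} + \frac{342}{5} e_{145} - \frac{221}{90} e_{234} - \frac{1169}{225} e_{235} - \frac{153}{50} e_{245} + \frac{59}{3} e_{345}


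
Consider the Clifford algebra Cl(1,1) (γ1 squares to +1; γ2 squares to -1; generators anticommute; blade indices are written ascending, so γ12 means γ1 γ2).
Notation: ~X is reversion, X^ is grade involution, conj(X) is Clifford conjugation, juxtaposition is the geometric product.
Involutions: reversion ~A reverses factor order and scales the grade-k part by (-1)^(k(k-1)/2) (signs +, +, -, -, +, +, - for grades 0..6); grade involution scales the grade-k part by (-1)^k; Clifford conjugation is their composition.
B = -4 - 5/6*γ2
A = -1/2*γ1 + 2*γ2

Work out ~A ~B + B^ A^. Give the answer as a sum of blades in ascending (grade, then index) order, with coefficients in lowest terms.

first term: 5/3 + 2*γ1 - 8*γ2 + 5/12*γ12
second term: 5/3 - 2*γ1 + 8*γ2 - 5/12*γ12
Answer: 10/3


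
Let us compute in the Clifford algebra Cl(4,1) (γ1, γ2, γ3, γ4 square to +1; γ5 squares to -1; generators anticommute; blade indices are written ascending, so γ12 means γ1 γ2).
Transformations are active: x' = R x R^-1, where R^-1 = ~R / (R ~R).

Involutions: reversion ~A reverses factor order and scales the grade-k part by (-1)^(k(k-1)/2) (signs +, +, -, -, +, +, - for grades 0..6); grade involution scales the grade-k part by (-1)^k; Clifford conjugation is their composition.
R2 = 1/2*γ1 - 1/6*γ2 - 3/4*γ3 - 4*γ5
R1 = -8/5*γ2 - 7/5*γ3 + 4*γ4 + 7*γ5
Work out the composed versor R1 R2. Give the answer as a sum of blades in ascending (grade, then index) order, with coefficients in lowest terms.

Distribute over the terms of R1 (each basis-blade product reordered to ascending indices, repeated generators contracted through their squares):
(-8/5*γ2) R2 = 4/15 + 4/5*γ12 + 6/5*γ23 + 32/5*γ25
(-7/5*γ3) R2 = 21/20 + 7/10*γ13 - 7/30*γ23 + 28/5*γ35
(4*γ4) R2 = -2*γ14 + 2/3*γ24 + 3*γ34 - 16*γ45
(7*γ5) R2 = 28 - 7/2*γ15 + 7/6*γ25 + 21/4*γ35
Summing the partial products and collecting blades:
Answer: 1759/60 + 4/5*γ12 + 7/10*γ13 - 2*γ14 - 7/2*γ15 + 29/30*γ23 + 2/3*γ24 + 227/30*γ25 + 3*γ34 + 217/20*γ35 - 16*γ45


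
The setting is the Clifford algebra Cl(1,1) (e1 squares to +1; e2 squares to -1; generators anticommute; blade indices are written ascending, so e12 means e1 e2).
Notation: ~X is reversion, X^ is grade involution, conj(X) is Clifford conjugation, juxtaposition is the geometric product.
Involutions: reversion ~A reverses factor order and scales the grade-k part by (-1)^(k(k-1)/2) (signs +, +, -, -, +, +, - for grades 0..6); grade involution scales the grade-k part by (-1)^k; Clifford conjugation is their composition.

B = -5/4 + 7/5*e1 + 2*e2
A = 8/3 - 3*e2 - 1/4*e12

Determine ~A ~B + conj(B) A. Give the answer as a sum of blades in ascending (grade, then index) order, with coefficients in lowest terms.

first term: 8/3 + 97/30*e1 + 131/15*e2 + 311/80*e12
second term: -28/3 - 97/30*e1 - 37/30*e2 + 361/80*e12
Answer: -20/3 + 15/2*e2 + 42/5*e12


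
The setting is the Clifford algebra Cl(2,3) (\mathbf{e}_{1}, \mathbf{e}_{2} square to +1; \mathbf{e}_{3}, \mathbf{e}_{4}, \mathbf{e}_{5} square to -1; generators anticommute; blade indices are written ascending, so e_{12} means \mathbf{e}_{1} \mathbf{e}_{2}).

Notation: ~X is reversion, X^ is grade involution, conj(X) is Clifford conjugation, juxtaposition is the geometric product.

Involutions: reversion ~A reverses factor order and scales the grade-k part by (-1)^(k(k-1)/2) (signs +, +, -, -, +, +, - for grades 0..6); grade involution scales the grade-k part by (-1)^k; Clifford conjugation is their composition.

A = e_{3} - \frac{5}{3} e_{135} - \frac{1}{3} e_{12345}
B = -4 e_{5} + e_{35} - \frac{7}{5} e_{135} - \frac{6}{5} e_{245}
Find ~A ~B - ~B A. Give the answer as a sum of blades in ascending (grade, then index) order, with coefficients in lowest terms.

first term: -\frac{7}{3} + \frac{5}{3} e_{1} + e_{5} + \frac{94}{15} e_{13} + \frac{7}{5} e_{15} - \frac{7}{15} e_{24} - 4 e_{35} + \frac{1}{3} e_{124} + \frac{2}{3} e_{1234} - \frac{6}{5} e_{2345}
second term: \frac{7}{3} - \frac{5}{3} e_{1} - e_{5} - \frac{106}{15} e_{13} + \frac{7}{5} e_{15} - \frac{7}{15} e_{24} + 4 e_{35} + \frac{1}{3} e_{124} - \frac{10}{3} e_{1234} + \frac{6}{5} e_{2345}
Answer: -\frac{14}{3} + \frac{10}{3} e_{1} + 2 e_{5} + \frac{40}{3} e_{13} - 8 e_{35} + 4 e_{1234} - \frac{12}{5} e_{2345}


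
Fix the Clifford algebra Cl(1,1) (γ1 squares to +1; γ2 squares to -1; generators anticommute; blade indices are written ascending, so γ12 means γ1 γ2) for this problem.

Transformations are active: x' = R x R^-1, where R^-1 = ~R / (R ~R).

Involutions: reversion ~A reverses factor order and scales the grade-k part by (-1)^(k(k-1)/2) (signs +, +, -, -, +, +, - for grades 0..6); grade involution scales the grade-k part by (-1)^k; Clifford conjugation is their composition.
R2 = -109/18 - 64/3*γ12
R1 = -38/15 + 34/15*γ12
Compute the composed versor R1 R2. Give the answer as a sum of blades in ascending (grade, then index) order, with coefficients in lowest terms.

Distribute over the terms of R1 (each basis-blade product reordered to ascending indices, repeated generators contracted through their squares):
(-38/15) R2 = 2071/135 + 2432/45*γ12
(34/15*γ12) R2 = -2176/45 - 1853/135*γ12
Summing the partial products and collecting blades:
Answer: -4457/135 + 5443/135*γ12


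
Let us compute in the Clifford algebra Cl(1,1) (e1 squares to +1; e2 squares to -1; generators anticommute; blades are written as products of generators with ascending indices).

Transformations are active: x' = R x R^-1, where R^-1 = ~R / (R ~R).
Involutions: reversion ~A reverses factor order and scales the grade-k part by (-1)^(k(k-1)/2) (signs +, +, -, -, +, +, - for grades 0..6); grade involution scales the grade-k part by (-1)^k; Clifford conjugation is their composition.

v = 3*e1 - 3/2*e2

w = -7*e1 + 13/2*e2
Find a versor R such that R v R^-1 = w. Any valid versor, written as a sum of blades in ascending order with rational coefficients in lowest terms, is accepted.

Since q(v) = q(w) = 27/4, the sum R = v + w = -4*e1 + 5*e2 does the job whenever invertible.
Answer: -4*e1 + 5*e2


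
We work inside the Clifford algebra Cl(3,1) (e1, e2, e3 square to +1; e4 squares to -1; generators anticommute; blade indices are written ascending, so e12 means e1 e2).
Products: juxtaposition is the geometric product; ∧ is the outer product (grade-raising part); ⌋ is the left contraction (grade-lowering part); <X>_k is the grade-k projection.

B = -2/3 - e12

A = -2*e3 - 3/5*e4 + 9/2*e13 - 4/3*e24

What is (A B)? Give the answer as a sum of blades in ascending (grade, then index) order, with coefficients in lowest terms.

step 1: 4/3*e3 + 2/5*e4 - 3*e13 - 4/3*e14 - 9/2*e23 + 8/9*e24 + 2*e123 + 3/5*e124
Answer: 4/3*e3 + 2/5*e4 - 3*e13 - 4/3*e14 - 9/2*e23 + 8/9*e24 + 2*e123 + 3/5*e124


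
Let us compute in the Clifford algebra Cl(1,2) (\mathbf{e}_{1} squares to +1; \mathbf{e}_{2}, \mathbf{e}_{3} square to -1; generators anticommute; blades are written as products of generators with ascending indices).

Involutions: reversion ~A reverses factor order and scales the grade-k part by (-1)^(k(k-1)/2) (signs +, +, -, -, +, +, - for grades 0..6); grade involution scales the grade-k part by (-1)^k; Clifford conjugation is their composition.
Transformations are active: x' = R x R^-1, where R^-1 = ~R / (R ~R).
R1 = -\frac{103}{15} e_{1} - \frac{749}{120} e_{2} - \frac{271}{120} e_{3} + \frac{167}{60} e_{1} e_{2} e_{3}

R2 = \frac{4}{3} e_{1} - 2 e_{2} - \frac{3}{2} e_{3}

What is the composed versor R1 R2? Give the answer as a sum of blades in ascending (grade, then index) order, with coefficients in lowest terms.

Distribute over the terms of R2 (each basis-blade product reordered to ascending indices, repeated generators contracted through their squares):
R1 (\frac{4}{3} e_{1}) = -\frac{412}{45} + \frac{749}{90} e_{1} e_{2} + \frac{271}{90} e_{1} e_{3} + \frac{167}{45} e_{2} e_{3}
R1 (-2 e_{2}) = -\frac{749}{60} + \frac{206}{15} e_{1} e_{2} - \frac{167}{30} e_{1} e_{3} - \frac{271}{60} e_{2} e_{3}
R1 (-\frac{3}{2} e_{3}) = -\frac{271}{80} + \frac{167}{40} e_{1} e_{2} + \frac{103}{10} e_{1} e_{3} + \frac{749}{80} e_{2} e_{3}
Summing the partial products and collecting blades:
Answer: -\frac{18019}{720} + \frac{9443}{360} e_{1} e_{2} + \frac{697}{90} e_{1} e_{3} + \frac{6161}{720} e_{2} e_{3}


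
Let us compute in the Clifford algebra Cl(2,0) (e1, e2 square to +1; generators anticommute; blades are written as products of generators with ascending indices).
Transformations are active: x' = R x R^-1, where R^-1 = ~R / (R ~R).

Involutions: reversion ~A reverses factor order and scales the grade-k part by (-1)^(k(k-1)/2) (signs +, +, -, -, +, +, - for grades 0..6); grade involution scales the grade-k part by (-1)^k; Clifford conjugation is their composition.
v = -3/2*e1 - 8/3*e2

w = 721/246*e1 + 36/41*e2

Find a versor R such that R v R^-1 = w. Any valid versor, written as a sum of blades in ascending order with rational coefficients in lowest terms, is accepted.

Here q(v) = q(w) = 337/36; the classical choice R = v + w = 176/123*e1 - 220/123*e2 then realises v -> w under the sandwich.
Answer: 176/123*e1 - 220/123*e2


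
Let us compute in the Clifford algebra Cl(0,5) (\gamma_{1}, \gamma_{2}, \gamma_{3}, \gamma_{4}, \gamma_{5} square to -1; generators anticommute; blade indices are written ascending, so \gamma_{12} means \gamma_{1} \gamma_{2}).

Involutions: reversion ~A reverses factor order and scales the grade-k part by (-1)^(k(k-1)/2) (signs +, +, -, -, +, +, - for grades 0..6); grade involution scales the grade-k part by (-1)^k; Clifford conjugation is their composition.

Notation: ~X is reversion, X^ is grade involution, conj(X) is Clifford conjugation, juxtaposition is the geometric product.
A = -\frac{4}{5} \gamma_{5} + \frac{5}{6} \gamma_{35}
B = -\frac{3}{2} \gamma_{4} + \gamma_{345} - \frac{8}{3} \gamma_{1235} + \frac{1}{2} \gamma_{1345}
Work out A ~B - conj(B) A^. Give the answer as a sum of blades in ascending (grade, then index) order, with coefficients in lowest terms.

first term: -\frac{5}{6} \gamma_{4} + \frac{20}{9} \gamma_{12} + \frac{5}{12} \gamma_{14} - \frac{4}{5} \gamma_{34} - \frac{6}{5} \gamma_{45} + \frac{32}{15} \gamma_{123} - \frac{2}{5} \gamma_{134} + \frac{5}{4} \gamma_{345}
second term: \frac{5}{6} \gamma_{4} + \frac{20}{9} \gamma_{12} + \frac{5}{12} \gamma_{14} - \frac{4}{5} \gamma_{34} + \frac{6}{5} \gamma_{45} + \frac{32}{15} \gamma_{123} - \frac{2}{5} \gamma_{134} - \frac{5}{4} \gamma_{345}
Answer: -\frac{5}{3} \gamma_{4} - \frac{12}{5} \gamma_{45} + \frac{5}{2} \gamma_{345}


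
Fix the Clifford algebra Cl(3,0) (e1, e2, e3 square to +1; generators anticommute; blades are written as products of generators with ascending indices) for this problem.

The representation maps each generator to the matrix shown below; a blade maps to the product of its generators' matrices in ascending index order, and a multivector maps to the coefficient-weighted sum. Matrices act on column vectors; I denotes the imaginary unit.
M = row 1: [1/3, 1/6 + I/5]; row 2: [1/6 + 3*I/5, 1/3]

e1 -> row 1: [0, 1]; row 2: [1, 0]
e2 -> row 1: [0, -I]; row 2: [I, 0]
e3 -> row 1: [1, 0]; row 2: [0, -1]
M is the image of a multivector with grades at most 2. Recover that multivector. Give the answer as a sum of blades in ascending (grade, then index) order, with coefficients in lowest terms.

Method: 1, rho(e1), rho(e2), rho(e3) form a trace-orthogonal basis of the 2x2 complex matrices (tr(X Y) = 2 if X = Y, else 0), so M = m0*1 + m1*rho(e1) + m2*rho(e2) + m3*rho(e3) with m0 = tr(M)/2 = 1/3, m1 = tr(M rho(e1))/2 = 1/6 + 2*I/5, m2 = tr(M rho(e2))/2 = 1/5, m3 = tr(M rho(e3))/2 = 0.
Multiplying table entries, the bivector images are rho(e1 e2) = I*rho(e3), rho(e1 e3) = -I*rho(e2), rho(e2 e3) = I*rho(e1); with real blade coefficients the real parts of m0..m3 are the coefficients of 1, e1, e2, e3 and the imaginary parts give the bivectors (e2 e3: Im m1, e1 e3: -Im m2, e1 e2: Im m3).
Answer: 1/3 + 1/6*e1 + 1/5*e2 + 2/5*e2 e3


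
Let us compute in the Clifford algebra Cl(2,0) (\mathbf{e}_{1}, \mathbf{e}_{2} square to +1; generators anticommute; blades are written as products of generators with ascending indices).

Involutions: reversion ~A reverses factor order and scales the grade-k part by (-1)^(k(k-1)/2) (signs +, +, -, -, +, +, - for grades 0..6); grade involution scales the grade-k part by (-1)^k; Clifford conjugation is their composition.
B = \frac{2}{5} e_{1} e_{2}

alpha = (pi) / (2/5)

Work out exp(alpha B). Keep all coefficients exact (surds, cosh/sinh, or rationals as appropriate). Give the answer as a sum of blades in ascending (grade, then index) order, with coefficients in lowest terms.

B^2 = (\frac{2}{5})^2*(e_{1} e_{2})^2 = \frac{4}{25}*(-1) = -\frac{4}{25} (a basis 2-blade squares to minus the product of its generators' squares).
B^2 = -\frac{4}{25} — the negative square puts this in the circular regime; l = \frac{2}{5}, alpha*l = \pi, so exp(alpha B) = cos(\pi) + (sin(\pi)/(\frac{2}{5}))*B = -1 + (0)*B.
Answer: -1


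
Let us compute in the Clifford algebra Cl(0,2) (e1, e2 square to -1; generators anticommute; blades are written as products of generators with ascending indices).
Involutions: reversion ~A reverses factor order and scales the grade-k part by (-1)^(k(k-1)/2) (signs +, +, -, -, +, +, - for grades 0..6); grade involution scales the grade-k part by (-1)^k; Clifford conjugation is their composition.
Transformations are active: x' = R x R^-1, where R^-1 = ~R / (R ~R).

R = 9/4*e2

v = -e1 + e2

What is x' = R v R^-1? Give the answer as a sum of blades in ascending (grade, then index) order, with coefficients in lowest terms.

~R = 9/4*e2, and R ~R = -81/16, so R^-1 = ~R / (-81/16).
R v = -9/4 + 9/4*e1 e2
Answer: e1 + e2


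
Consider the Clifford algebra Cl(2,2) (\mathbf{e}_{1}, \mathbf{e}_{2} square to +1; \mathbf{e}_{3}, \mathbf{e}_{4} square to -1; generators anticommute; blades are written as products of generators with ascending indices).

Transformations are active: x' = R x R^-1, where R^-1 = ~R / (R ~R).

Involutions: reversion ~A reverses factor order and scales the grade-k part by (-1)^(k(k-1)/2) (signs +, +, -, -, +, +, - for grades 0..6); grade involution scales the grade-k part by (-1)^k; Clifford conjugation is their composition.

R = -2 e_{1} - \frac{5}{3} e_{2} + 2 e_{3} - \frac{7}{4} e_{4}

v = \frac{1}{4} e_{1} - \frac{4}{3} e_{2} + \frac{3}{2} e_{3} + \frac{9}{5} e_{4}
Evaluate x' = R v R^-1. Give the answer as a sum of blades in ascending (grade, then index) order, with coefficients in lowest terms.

~R = -2 e_{1} - \frac{5}{3} e_{2} + 2 e_{3} - \frac{7}{4} e_{4}, and R ~R = -\frac{41}{144}, so R^-1 = ~R / (-\frac{41}{144}).
R v = \frac{337}{180} + \frac{37}{12} e_{1} e_{2} - \frac{7}{2} e_{1} e_{3} - \frac{253}{80} e_{1} e_{4} + \frac{1}{6} e_{2} e_{3} - \frac{16}{3} e_{2} e_{4} + \frac{249}{40} e_{3} e_{4}
Answer: \frac{21363}{820} e_{1} + \frac{2860}{123} e_{2} - \frac{11399}{410} e_{3} + \frac{4349}{205} e_{4}


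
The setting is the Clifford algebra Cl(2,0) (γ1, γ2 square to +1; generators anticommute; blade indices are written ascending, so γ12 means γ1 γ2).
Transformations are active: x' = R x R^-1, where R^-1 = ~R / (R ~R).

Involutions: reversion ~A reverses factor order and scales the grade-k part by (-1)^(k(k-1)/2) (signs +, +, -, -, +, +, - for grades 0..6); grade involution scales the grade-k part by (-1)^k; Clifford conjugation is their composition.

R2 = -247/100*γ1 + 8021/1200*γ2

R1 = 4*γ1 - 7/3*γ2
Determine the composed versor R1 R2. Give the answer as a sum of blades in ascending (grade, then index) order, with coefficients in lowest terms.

Distribute over the terms of R1 (each basis-blade product reordered to ascending indices, repeated generators contracted through their squares):
(4*γ1) R2 = -247/25 + 8021/300*γ12
(-7/3*γ2) R2 = -56147/3600 - 1729/300*γ12
Summing the partial products and collecting blades:
Answer: -18343/720 + 1573/75*γ12


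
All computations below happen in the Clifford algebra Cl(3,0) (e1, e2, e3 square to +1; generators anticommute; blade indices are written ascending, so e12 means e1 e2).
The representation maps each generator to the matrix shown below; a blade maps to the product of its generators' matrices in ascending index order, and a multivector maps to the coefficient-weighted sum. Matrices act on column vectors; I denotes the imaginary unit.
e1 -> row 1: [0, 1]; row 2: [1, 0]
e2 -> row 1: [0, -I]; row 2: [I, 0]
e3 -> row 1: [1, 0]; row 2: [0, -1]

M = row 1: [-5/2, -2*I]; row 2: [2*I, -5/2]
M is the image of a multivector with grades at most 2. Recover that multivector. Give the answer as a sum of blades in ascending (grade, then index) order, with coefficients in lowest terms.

Method: 1, rho(e1), rho(e2), rho(e3) form a trace-orthogonal basis of the 2x2 complex matrices (tr(X Y) = 2 if X = Y, else 0), so M = m0*1 + m1*rho(e1) + m2*rho(e2) + m3*rho(e3) with m0 = tr(M)/2 = -5/2, m1 = tr(M rho(e1))/2 = 0, m2 = tr(M rho(e2))/2 = 2, m3 = tr(M rho(e3))/2 = 0.
Multiplying table entries, the bivector images are rho(e12) = I*rho(e3), rho(e13) = -I*rho(e2), rho(e23) = I*rho(e1); with real blade coefficients the real parts of m0..m3 are the coefficients of 1, e1, e2, e3 and the imaginary parts give the bivectors (e23: Im m1, e13: -Im m2, e12: Im m3).
Answer: -5/2 + 2*e2


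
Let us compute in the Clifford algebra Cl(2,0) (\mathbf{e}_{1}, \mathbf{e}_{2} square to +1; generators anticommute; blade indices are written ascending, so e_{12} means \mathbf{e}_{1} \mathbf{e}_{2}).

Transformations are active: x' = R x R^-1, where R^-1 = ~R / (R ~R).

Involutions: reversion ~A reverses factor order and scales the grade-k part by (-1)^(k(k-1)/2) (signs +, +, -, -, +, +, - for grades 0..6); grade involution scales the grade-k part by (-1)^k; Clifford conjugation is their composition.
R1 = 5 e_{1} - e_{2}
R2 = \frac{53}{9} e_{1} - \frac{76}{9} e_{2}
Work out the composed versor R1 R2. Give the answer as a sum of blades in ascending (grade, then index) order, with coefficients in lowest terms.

Distribute over the terms of R1 (each basis-blade product reordered to ascending indices, repeated generators contracted through their squares):
(5 e_{1}) R2 = \frac{265}{9} - \frac{380}{9} e_{12}
(-e_{2}) R2 = \frac{76}{9} + \frac{53}{9} e_{12}
Summing the partial products and collecting blades:
Answer: \frac{341}{9} - \frac{109}{3} e_{12}


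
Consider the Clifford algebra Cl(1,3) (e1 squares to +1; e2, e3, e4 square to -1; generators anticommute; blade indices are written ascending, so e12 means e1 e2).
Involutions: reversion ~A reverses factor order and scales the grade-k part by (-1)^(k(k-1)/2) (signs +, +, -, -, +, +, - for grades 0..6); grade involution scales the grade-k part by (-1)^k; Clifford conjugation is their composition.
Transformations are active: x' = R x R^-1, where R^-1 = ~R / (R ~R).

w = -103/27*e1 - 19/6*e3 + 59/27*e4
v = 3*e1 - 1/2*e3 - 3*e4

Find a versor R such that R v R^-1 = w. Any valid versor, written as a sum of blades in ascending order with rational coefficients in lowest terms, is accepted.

Why this works: both vectors square to -1/4, so q(v) = q(w) and R = v + w = -22/27*e1 - 11/3*e3 - 22/27*e4 carries v to w — its own direction survives, the complement (v - w)/2 flips.
Answer: -22/27*e1 - 11/3*e3 - 22/27*e4


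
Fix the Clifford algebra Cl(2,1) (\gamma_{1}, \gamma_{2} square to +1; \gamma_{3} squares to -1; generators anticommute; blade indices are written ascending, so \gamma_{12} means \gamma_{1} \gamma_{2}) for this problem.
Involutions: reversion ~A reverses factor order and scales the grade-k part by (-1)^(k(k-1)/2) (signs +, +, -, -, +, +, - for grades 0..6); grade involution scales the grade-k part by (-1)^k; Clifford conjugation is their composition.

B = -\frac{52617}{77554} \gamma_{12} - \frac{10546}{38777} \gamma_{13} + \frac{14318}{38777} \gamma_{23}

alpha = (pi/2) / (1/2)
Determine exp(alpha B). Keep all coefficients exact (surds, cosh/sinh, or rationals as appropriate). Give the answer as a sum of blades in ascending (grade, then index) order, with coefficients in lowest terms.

B^2 term by term: the squares give (-\frac{52617}{77554})^2*(\gamma_{12})^2 + (-\frac{10546}{38777})^2*(\gamma_{13})^2 + (\frac{14318}{38777})^2*(\gamma_{23})^2 = \frac{2768548689}{6014622916}*(-1) + \frac{111218116}{1503655729}*(+1) + \frac{205005124}{1503655729}*(+1) = -\frac{1}{4} (each basis 2-blade squares to minus the product of its generators' squares); cross terms between blades sharing an index anticommute and cancel. So B^2 = -\frac{1}{4}.
B^2 = -\frac{1}{4} — the negative square puts this in the circular regime; l = \frac{1}{2}, alpha*l = \frac{\pi}{2}, so exp(alpha B) = cos(\frac{\pi}{2}) + (sin(\frac{\pi}{2})/(\frac{1}{2}))*B = 0 + (2)*B.
Answer: - \frac{52617}{38777} \gamma_{12} - \frac{21092}{38777} \gamma_{13} + \frac{28636}{38777} \gamma_{23}


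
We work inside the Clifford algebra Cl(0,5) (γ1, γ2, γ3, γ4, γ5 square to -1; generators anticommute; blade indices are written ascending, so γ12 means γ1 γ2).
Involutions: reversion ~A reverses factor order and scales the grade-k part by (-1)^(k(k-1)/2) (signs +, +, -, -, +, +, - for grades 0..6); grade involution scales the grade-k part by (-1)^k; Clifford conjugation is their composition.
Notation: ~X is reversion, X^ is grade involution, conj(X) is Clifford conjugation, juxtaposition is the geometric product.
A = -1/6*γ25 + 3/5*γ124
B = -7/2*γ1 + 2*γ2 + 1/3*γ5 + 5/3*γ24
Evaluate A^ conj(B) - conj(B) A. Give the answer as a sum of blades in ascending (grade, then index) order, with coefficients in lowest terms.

first term: -γ1 - 1/18*γ2 + 1/3*γ5 + 6/5*γ14 + 21/10*γ24 - 5/18*γ45 - 7/12*γ125 + 1/5*γ1245
second term: γ1 + 1/18*γ2 - 1/3*γ5 - 6/5*γ14 - 21/10*γ24 + 5/18*γ45 - 7/12*γ125 + 1/5*γ1245
Answer: -2*γ1 - 1/9*γ2 + 2/3*γ5 + 12/5*γ14 + 21/5*γ24 - 5/9*γ45


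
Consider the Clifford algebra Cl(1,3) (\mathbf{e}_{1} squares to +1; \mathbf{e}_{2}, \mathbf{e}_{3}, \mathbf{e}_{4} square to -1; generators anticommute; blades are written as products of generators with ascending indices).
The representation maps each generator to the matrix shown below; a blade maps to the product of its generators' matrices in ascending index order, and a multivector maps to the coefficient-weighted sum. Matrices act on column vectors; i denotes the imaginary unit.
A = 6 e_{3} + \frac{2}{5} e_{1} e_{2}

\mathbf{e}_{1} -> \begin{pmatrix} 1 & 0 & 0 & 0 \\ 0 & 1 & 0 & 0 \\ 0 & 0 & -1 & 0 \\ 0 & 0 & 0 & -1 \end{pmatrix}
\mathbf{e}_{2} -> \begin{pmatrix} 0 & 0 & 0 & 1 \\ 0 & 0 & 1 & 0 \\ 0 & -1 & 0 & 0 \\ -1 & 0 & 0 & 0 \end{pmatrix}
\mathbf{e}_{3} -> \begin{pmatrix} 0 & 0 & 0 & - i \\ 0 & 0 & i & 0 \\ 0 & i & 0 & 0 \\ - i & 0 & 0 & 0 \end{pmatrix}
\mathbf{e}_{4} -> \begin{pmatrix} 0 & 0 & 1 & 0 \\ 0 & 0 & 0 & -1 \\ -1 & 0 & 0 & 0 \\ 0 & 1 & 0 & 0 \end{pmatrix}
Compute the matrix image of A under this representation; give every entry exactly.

Bivector images (products of the table entries): rho(e_{1} e_{2}) = rho(\mathbf{e}_{1})rho(\mathbf{e}_{2}) = \begin{pmatrix} 0 & 0 & 0 & 1 \\ 0 & 0 & 1 & 0 \\ 0 & 1 & 0 & 0 \\ 1 & 0 & 0 & 0 \end{pmatrix}.
M = (6)*rho(e_{3}) + (\frac{2}{5})*rho(e_{1} e_{2}), summed entrywise:
Answer: \begin{pmatrix} 0 & 0 & 0 & \frac{2}{5} - 6 i \\ 0 & 0 & \frac{2}{5} + 6 i & 0 \\ 0 & \frac{2}{5} + 6 i & 0 & 0 \\ \frac{2}{5} - 6 i & 0 & 0 & 0 \end{pmatrix}
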